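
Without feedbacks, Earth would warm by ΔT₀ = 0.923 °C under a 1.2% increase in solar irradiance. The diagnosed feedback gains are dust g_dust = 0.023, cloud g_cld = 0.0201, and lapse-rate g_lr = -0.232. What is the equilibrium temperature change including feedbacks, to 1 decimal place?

0.8 °C

Total gain g = 0.023 + 0.0201 − 0.232 = -0.1889.
Amplification A = 1/(1 + 0.1889) = 0.8411.
ΔT = 0.923 × 0.8411 = 0.8 °C.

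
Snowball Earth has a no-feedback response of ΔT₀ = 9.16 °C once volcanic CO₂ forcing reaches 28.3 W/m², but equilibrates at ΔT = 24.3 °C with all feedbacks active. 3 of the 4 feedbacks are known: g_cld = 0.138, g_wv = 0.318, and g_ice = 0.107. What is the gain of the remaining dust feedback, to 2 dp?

0.06

Amplification A = ΔT/ΔT₀ = 24.3/9.16 = 2.653.
Total gain g = 1 − 1/A = 1 − 1/2.653 = 0.6231.
Known gains sum to 0.138 + 0.318 + 0.107 = 0.563.
g_dust = 0.6231 − 0.563 = 0.06.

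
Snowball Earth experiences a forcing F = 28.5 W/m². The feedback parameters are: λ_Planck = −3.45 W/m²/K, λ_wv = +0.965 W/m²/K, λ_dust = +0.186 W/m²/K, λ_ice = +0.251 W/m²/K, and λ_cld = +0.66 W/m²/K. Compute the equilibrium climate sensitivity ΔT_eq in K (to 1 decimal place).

20.5 K

Net feedback parameter λ = (−3.45) + (+0.965) + (+0.186) + (+0.251) + (+0.66) = -1.388 W/m²/K.
ΔT = −F/λ = −28.5/(-1.388) = 20.5 K.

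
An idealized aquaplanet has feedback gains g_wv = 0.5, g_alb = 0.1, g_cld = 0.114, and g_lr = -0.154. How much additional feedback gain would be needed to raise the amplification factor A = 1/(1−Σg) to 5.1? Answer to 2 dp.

0.24

Current total gain = 0.56.
Target gain for A = 5.1: g* = 1 − 1/5.1 = 0.8039.
Additional gain needed = 0.8039 − 0.56 = 0.24.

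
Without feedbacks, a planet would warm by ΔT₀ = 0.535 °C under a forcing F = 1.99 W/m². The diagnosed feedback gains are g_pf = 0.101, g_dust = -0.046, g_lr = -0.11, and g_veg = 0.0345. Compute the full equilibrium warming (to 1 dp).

Total gain g = 0.101 − 0.046 − 0.11 + 0.0345 = -0.0205.
Amplification A = 1/(1 + 0.0205) = 0.9799.
ΔT = 0.535 × 0.9799 = 0.5 °C.

0.5 °C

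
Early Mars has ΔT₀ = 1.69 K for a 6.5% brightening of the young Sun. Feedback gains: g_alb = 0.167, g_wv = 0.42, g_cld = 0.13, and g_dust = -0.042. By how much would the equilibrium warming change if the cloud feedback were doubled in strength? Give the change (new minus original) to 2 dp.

Original: g = 0.675, ΔT = 1.69/(1−0.675) = 5.2000 K.
With doubled cloud: g' = 0.805, ΔT' = 1.69/(1−0.805) = 8.6667 K.
Change = 8.6667 − 5.2000 = 3.47 K.

3.47 K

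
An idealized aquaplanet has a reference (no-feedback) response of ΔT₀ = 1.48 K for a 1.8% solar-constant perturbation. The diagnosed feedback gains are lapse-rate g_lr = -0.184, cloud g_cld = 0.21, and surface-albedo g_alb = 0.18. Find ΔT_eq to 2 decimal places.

1.86 K

Total gain g = -0.184 + 0.21 + 0.18 = 0.206.
Amplification A = 1/(1 − 0.206) = 1.259.
ΔT = 1.48 × 1.259 = 1.86 K.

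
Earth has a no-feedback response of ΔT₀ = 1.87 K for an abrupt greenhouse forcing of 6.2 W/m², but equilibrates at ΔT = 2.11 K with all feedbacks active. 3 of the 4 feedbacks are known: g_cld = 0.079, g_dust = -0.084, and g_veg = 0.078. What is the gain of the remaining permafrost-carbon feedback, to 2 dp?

0.04

Amplification A = ΔT/ΔT₀ = 2.11/1.87 = 1.128.
Total gain g = 1 − 1/A = 1 − 1/1.128 = 0.1135.
Known gains sum to 0.079 − 0.084 + 0.078 = 0.073.
g_pf = 0.1135 − 0.073 = 0.04.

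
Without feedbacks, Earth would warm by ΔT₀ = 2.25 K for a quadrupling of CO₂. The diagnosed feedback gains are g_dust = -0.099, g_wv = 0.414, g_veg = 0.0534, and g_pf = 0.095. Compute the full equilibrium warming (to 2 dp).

4.19 K

Total gain g = -0.099 + 0.414 + 0.0534 + 0.095 = 0.4634.
Amplification A = 1/(1 − 0.4634) = 1.864.
ΔT = 2.25 × 1.864 = 4.19 K.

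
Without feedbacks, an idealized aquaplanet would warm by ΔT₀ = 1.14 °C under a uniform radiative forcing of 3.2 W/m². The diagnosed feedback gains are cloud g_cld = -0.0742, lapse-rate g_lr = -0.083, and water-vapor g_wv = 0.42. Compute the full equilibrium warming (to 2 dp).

1.55 °C

Total gain g = -0.0742 − 0.083 + 0.42 = 0.2628.
Amplification A = 1/(1 − 0.2628) = 1.356.
ΔT = 1.14 × 1.356 = 1.55 °C.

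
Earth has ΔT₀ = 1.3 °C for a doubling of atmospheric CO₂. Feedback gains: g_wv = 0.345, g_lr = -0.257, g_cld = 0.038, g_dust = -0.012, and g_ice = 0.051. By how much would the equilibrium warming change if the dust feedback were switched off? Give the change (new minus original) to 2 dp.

Original: g = 0.165, ΔT = 1.3/(1−0.165) = 1.5569 °C.
Without dust: g' = 0.177, ΔT' = 1.3/(1−0.177) = 1.5796 °C.
Change = 1.5796 − 1.5569 = 0.02 °C.

0.02 °C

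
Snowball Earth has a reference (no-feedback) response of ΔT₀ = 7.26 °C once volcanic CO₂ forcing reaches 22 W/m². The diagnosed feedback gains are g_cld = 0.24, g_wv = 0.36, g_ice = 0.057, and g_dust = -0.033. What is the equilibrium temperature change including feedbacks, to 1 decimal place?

19.3 °C

Total gain g = 0.24 + 0.36 + 0.057 − 0.033 = 0.624.
Amplification A = 1/(1 − 0.624) = 2.66.
ΔT = 7.26 × 2.66 = 19.3 °C.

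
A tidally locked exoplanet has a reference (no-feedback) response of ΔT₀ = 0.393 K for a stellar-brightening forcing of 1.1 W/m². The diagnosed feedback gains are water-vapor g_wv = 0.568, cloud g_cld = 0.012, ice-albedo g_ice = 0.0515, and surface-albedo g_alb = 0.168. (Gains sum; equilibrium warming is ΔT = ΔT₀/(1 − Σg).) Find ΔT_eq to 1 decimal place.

Total gain g = 0.568 + 0.012 + 0.0515 + 0.168 = 0.7995.
Amplification A = 1/(1 − 0.7995) = 4.988.
ΔT = 0.393 × 4.988 = 2.0 K.

2.0 K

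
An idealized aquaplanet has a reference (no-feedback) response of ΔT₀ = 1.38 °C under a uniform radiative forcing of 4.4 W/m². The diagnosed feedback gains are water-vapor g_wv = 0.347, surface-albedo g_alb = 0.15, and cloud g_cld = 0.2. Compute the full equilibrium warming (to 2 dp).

Total gain g = 0.347 + 0.15 + 0.2 = 0.697.
Amplification A = 1/(1 − 0.697) = 3.3.
ΔT = 1.38 × 3.3 = 4.55 °C.

4.55 °C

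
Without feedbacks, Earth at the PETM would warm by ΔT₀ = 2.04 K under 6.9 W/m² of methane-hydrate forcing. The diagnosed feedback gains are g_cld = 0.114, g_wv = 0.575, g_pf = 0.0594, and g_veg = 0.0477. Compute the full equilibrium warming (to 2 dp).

Total gain g = 0.114 + 0.575 + 0.0594 + 0.0477 = 0.7961.
Amplification A = 1/(1 − 0.7961) = 4.904.
ΔT = 2.04 × 4.904 = 10.00 K.

10.00 K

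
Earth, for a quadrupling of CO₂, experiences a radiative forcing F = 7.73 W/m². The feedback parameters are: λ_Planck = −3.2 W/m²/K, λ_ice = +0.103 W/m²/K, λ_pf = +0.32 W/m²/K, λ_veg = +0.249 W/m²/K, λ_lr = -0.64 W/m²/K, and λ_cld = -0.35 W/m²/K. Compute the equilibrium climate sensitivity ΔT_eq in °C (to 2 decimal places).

2.20 °C

Net feedback parameter λ = (−3.2) + (+0.103) + (+0.32) + (+0.249) + (-0.64) + (-0.35) = -3.518 W/m²/K.
ΔT = −F/λ = −7.73/(-3.518) = 2.20 °C.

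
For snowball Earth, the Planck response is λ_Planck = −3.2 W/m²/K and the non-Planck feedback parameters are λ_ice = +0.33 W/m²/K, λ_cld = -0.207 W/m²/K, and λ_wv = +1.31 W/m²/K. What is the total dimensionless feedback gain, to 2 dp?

0.45

Convert to gains: g_ice = 0.33/3.2 = 0.1031; g_cld = -0.207/3.2 = -0.06469; g_wv = 1.31/3.2 = 0.4094.
Total gain g = 0.44781.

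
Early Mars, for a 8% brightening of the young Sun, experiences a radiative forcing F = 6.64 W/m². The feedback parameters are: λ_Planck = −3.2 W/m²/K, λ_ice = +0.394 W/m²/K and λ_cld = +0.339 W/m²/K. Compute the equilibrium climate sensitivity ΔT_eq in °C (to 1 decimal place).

2.7 °C

Net feedback parameter λ = (−3.2) + (+0.394) + (+0.339) = -2.467 W/m²/K.
ΔT = −F/λ = −6.64/(-2.467) = 2.7 °C.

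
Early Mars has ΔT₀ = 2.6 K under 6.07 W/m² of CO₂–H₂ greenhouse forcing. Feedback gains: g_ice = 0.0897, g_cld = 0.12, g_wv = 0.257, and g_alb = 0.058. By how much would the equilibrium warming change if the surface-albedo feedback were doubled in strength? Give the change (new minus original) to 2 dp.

Original: g = 0.5247, ΔT = 2.6/(1−0.5247) = 5.4702 K.
With doubled surface-albedo: g' = 0.5827, ΔT' = 2.6/(1−0.5827) = 6.2305 K.
Change = 6.2305 − 5.4702 = 0.76 K.

0.76 K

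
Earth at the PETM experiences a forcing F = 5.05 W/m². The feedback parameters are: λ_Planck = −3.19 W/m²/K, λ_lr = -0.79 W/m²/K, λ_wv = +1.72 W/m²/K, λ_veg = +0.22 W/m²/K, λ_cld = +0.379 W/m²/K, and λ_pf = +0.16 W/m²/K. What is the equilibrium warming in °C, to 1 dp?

3.4 °C

Net feedback parameter λ = (−3.19) + (-0.79) + (+1.72) + (+0.22) + (+0.379) + (+0.16) = -1.501 W/m²/K.
ΔT = −F/λ = −5.05/(-1.501) = 3.4 °C.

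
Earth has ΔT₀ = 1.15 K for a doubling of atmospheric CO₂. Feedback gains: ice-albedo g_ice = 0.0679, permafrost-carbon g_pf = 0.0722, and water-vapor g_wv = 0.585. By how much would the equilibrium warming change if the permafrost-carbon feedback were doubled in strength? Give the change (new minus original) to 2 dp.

1.49 K

Original: g = 0.7251, ΔT = 1.15/(1−0.7251) = 4.1833 K.
With doubled permafrost-carbon: g' = 0.7973, ΔT' = 1.15/(1−0.7973) = 5.6734 K.
Change = 5.6734 − 4.1833 = 1.49 K.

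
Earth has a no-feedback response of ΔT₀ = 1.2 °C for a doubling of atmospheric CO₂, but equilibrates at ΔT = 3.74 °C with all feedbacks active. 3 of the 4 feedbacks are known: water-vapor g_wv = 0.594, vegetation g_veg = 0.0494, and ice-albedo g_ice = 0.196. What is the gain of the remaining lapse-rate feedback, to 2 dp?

-0.16

Amplification A = ΔT/ΔT₀ = 3.74/1.2 = 3.117.
Total gain g = 1 − 1/A = 1 − 1/3.117 = 0.6792.
Known gains sum to 0.594 + 0.0494 + 0.196 = 0.8394.
g_lr = 0.6792 − 0.8394 = -0.16.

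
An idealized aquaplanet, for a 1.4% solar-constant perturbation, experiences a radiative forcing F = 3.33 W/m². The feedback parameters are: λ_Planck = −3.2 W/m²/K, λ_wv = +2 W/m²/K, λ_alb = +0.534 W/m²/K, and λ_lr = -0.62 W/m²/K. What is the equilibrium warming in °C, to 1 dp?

2.6 °C

Net feedback parameter λ = (−3.2) + (+2) + (+0.534) + (-0.62) = -1.286 W/m²/K.
ΔT = −F/λ = −3.33/(-1.286) = 2.6 °C.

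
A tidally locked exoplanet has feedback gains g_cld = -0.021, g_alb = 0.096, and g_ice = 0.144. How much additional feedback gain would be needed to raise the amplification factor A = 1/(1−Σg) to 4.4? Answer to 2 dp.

Current total gain = 0.219.
Target gain for A = 4.4: g* = 1 − 1/4.4 = 0.7727.
Additional gain needed = 0.7727 − 0.219 = 0.55.

0.55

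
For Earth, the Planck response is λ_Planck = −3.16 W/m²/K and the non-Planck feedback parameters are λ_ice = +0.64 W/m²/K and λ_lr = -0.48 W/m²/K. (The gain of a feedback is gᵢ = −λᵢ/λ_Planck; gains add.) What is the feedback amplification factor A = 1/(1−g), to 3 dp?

Convert to gains: g_ice = 0.64/3.16 = 0.2025; g_lr = -0.48/3.16 = -0.1519.
Total gain g = 0.0506.
A = 1/(1 − 0.0506) = 1.053.

1.053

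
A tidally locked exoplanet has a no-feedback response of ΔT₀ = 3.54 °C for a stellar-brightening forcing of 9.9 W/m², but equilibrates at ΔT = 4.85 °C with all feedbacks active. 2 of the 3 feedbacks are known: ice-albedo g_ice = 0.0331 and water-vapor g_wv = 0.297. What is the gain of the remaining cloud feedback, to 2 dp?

-0.06

Amplification A = ΔT/ΔT₀ = 4.85/3.54 = 1.37.
Total gain g = 1 − 1/A = 1 − 1/1.37 = 0.2701.
Known gains sum to 0.0331 + 0.297 = 0.3301.
g_cld = 0.2701 − 0.3301 = -0.06.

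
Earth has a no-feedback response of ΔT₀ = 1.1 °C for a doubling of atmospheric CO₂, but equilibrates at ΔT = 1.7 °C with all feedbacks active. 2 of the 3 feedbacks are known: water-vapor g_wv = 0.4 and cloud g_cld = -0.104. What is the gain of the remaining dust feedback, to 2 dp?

Amplification A = ΔT/ΔT₀ = 1.7/1.1 = 1.545.
Total gain g = 1 − 1/A = 1 − 1/1.545 = 0.3528.
Known gains sum to 0.4 − 0.104 = 0.296.
g_dust = 0.3528 − 0.296 = 0.06.

0.06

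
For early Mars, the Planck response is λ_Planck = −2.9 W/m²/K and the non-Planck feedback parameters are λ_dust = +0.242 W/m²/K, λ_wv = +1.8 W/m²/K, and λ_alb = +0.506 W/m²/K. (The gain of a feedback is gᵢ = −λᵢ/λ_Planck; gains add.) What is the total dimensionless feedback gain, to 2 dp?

0.88

Convert to gains: g_dust = 0.242/2.9 = 0.08345; g_wv = 1.8/2.9 = 0.6207; g_alb = 0.506/2.9 = 0.1745.
Total gain g = 0.87865.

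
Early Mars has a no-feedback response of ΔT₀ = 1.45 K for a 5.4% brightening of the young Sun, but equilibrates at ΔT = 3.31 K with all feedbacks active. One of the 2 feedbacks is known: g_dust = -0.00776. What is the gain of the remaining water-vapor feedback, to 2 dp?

0.57

Amplification A = ΔT/ΔT₀ = 3.31/1.45 = 2.283.
Total gain g = 1 − 1/A = 1 − 1/2.283 = 0.562.
The known gain is -0.00776.
g_wv = 0.562 + 0.00776 = 0.57.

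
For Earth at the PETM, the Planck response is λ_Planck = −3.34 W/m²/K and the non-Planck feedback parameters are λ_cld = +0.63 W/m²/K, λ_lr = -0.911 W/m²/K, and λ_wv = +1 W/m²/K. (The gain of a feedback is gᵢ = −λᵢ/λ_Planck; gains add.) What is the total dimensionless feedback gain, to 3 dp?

Convert to gains: g_cld = 0.63/3.34 = 0.1886; g_lr = -0.911/3.34 = -0.2728; g_wv = 1/3.34 = 0.2994.
Total gain g = 0.2152.

0.215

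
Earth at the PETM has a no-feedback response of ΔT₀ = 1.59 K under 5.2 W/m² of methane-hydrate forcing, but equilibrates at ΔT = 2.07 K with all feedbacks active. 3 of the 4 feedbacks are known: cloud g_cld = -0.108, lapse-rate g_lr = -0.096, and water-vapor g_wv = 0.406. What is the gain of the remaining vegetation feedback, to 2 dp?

0.03

Amplification A = ΔT/ΔT₀ = 2.07/1.59 = 1.302.
Total gain g = 1 − 1/A = 1 − 1/1.302 = 0.232.
Known gains sum to -0.108 − 0.096 + 0.406 = 0.202.
g_veg = 0.232 − 0.202 = 0.03.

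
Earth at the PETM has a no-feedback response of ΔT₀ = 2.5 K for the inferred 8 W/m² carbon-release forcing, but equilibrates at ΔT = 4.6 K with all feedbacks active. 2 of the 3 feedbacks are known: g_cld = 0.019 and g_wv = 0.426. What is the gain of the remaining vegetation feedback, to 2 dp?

Amplification A = ΔT/ΔT₀ = 4.6/2.5 = 1.84.
Total gain g = 1 − 1/A = 1 − 1/1.84 = 0.4565.
Known gains sum to 0.019 + 0.426 = 0.445.
g_veg = 0.4565 − 0.445 = 0.01.

0.01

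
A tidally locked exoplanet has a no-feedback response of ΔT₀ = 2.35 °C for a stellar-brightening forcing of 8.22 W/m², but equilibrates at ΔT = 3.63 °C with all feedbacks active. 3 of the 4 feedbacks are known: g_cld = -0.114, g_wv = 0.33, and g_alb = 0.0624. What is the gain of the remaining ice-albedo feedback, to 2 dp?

0.07

Amplification A = ΔT/ΔT₀ = 3.63/2.35 = 1.545.
Total gain g = 1 − 1/A = 1 − 1/1.545 = 0.3528.
Known gains sum to -0.114 + 0.33 + 0.0624 = 0.2784.
g_ice = 0.3528 − 0.2784 = 0.07.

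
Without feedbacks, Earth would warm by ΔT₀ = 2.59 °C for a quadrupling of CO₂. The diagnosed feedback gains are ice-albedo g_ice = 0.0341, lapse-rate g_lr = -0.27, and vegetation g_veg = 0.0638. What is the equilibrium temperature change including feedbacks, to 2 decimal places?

2.21 °C

Total gain g = 0.0341 − 0.27 + 0.0638 = -0.1721.
Amplification A = 1/(1 + 0.1721) = 0.8532.
ΔT = 2.59 × 0.8532 = 2.21 °C.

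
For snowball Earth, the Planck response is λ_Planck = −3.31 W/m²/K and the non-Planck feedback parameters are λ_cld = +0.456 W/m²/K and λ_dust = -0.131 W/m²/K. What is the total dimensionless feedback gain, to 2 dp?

Convert to gains: g_cld = 0.456/3.31 = 0.1378; g_dust = -0.131/3.31 = -0.03958.
Total gain g = 0.09822.

0.10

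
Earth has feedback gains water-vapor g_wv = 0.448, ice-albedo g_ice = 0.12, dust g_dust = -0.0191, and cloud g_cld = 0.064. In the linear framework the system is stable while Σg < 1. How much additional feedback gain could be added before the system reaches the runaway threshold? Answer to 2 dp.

0.39

Current total gain = 0.448 + 0.12 − 0.0191 + 0.064 = 0.6129.
Margin to runaway = 1 − 0.6129 = 0.39.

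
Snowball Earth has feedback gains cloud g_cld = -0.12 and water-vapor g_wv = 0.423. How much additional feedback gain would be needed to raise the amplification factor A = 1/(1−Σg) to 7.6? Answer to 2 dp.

Current total gain = 0.303.
Target gain for A = 7.6: g* = 1 − 1/7.6 = 0.8684.
Additional gain needed = 0.8684 − 0.303 = 0.57.

0.57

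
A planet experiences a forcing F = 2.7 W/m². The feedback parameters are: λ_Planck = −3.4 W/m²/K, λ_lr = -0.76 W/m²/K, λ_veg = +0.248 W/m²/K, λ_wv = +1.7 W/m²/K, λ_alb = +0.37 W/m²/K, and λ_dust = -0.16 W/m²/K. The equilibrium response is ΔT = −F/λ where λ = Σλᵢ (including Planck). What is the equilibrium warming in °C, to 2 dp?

1.35 °C

Net feedback parameter λ = (−3.4) + (-0.76) + (+0.248) + (+1.7) + (+0.37) + (-0.16) = -2.002 W/m²/K.
ΔT = −F/λ = −2.7/(-2.002) = 1.35 °C.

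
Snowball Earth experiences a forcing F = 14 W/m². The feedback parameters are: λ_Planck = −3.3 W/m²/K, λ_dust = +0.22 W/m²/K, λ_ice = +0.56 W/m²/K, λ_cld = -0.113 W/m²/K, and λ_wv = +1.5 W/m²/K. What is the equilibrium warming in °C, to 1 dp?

12.4 °C

Net feedback parameter λ = (−3.3) + (+0.22) + (+0.56) + (-0.113) + (+1.5) = -1.133 W/m²/K.
ΔT = −F/λ = −14/(-1.133) = 12.4 °C.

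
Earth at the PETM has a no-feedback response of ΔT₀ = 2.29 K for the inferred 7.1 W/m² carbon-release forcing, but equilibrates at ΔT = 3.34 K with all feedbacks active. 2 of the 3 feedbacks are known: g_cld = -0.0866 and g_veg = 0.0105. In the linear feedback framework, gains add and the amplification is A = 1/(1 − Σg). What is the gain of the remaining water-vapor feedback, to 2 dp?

0.39

Amplification A = ΔT/ΔT₀ = 3.34/2.29 = 1.459.
Total gain g = 1 − 1/A = 1 − 1/1.459 = 0.3146.
Known gains sum to -0.0866 + 0.0105 = -0.0761.
g_wv = 0.3146 + 0.0761 = 0.39.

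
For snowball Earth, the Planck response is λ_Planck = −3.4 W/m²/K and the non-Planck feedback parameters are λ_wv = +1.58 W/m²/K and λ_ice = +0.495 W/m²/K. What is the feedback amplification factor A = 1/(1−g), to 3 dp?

Convert to gains: g_wv = 1.58/3.4 = 0.4647; g_ice = 0.495/3.4 = 0.1456.
Total gain g = 0.6103.
A = 1/(1 − 0.6103) = 2.566.

2.566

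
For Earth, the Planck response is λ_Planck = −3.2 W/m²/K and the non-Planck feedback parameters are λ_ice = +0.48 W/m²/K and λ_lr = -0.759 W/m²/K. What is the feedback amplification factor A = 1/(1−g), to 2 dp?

0.92

Convert to gains: g_ice = 0.48/3.2 = 0.15; g_lr = -0.759/3.2 = -0.2372.
Total gain g = -0.0872.
A = 1/(1 + 0.0872) = 0.92.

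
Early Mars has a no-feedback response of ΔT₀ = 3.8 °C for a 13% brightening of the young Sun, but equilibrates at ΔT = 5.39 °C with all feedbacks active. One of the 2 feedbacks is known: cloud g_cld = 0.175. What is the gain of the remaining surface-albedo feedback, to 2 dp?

Amplification A = ΔT/ΔT₀ = 5.39/3.8 = 1.418.
Total gain g = 1 − 1/A = 1 − 1/1.418 = 0.2948.
The known gain is 0.175.
g_alb = 0.2948 − 0.175 = 0.12.

0.12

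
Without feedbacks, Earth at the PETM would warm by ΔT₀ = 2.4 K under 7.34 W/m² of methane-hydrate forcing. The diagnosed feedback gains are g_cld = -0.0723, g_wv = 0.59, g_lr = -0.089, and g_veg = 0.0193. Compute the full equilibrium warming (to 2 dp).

Total gain g = -0.0723 + 0.59 − 0.089 + 0.0193 = 0.448.
Amplification A = 1/(1 − 0.448) = 1.812.
ΔT = 2.4 × 1.812 = 4.35 K.

4.35 K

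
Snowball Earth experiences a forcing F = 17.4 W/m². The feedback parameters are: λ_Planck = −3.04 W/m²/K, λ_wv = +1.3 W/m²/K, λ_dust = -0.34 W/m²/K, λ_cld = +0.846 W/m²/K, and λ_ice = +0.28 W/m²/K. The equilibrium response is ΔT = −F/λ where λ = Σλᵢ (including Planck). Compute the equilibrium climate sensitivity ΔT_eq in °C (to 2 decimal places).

Net feedback parameter λ = (−3.04) + (+1.3) + (-0.34) + (+0.846) + (+0.28) = -0.954 W/m²/K.
ΔT = −F/λ = −17.4/(-0.954) = 18.24 °C.

18.24 °C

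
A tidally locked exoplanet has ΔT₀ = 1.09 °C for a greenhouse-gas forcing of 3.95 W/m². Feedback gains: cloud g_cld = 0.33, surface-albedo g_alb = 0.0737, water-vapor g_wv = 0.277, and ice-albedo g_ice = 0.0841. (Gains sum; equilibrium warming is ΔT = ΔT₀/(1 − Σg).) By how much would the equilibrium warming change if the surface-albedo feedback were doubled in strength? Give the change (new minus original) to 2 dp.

Original: g = 0.7648, ΔT = 1.09/(1−0.7648) = 4.6344 °C.
With doubled surface-albedo: g' = 0.8385, ΔT' = 1.09/(1−0.8385) = 6.7492 °C.
Change = 6.7492 − 4.6344 = 2.11 °C.

2.11 °C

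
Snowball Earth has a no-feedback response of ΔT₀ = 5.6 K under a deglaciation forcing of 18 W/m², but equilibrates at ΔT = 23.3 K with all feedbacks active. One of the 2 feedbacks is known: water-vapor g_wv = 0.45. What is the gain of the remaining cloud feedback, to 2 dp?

0.31

Amplification A = ΔT/ΔT₀ = 23.3/5.6 = 4.161.
Total gain g = 1 − 1/A = 1 − 1/4.161 = 0.7597.
The known gain is 0.45.
g_cld = 0.7597 − 0.45 = 0.31.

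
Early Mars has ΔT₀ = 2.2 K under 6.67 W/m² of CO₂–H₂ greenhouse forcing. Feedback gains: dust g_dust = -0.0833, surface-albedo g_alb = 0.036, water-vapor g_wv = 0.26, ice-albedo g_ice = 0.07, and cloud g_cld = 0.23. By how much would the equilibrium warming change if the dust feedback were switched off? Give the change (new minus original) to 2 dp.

Original: g = 0.5127, ΔT = 2.2/(1−0.5127) = 4.5147 K.
Without dust: g' = 0.596, ΔT' = 2.2/(1−0.596) = 5.4455 K.
Change = 5.4455 − 4.5147 = 0.93 K.

0.93 K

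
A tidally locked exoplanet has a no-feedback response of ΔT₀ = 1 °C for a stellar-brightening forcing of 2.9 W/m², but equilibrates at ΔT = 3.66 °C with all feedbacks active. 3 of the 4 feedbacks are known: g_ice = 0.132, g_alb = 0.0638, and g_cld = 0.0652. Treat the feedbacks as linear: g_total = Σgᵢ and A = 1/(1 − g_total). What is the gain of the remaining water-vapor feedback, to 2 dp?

Amplification A = ΔT/ΔT₀ = 3.66/1 = 3.66.
Total gain g = 1 − 1/A = 1 − 1/3.66 = 0.7268.
Known gains sum to 0.132 + 0.0638 + 0.0652 = 0.261.
g_wv = 0.7268 − 0.261 = 0.47.

0.47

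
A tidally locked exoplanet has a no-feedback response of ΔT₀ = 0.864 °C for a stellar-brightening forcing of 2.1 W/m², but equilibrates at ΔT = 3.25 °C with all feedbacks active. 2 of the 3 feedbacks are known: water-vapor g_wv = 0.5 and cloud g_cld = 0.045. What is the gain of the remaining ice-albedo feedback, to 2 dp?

0.19

Amplification A = ΔT/ΔT₀ = 3.25/0.864 = 3.762.
Total gain g = 1 − 1/A = 1 − 1/3.762 = 0.7342.
Known gains sum to 0.5 + 0.045 = 0.545.
g_ice = 0.7342 − 0.545 = 0.19.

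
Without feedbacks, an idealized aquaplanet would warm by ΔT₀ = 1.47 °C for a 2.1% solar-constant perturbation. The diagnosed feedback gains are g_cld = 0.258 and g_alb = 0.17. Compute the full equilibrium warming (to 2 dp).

Total gain g = 0.258 + 0.17 = 0.428.
Amplification A = 1/(1 − 0.428) = 1.748.
ΔT = 1.47 × 1.748 = 2.57 °C.

2.57 °C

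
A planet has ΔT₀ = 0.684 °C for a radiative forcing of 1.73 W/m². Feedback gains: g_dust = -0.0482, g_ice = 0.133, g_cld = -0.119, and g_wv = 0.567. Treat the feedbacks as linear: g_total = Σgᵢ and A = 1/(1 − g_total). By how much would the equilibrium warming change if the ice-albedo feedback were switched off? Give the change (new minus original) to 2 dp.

Original: g = 0.5328, ΔT = 0.684/(1−0.5328) = 1.4640 °C.
Without ice-albedo: g' = 0.3998, ΔT' = 0.684/(1−0.3998) = 1.1396 °C.
Change = 1.1396 − 1.4640 = -0.32 °C.

-0.32 °C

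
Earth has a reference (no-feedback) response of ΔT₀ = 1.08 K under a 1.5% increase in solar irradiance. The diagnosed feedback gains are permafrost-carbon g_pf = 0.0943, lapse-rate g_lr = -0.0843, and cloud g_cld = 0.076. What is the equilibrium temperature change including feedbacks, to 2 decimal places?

1.18 K

Total gain g = 0.0943 − 0.0843 + 0.076 = 0.086.
Amplification A = 1/(1 − 0.086) = 1.094.
ΔT = 1.08 × 1.094 = 1.18 K.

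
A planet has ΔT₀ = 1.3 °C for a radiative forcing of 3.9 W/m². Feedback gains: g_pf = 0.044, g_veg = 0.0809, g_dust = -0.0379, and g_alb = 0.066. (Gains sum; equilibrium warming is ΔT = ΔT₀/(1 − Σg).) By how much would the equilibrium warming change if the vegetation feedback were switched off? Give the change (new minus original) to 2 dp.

Original: g = 0.153, ΔT = 1.3/(1−0.153) = 1.5348 °C.
Without vegetation: g' = 0.0721, ΔT' = 1.3/(1−0.0721) = 1.4010 °C.
Change = 1.4010 − 1.5348 = -0.13 °C.

-0.13 °C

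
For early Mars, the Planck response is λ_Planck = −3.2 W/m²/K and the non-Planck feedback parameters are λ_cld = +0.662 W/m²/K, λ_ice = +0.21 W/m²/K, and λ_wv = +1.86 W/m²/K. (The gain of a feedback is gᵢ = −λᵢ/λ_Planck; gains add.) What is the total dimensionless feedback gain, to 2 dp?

0.85

Convert to gains: g_cld = 0.662/3.2 = 0.2069; g_ice = 0.21/3.2 = 0.06562; g_wv = 1.86/3.2 = 0.5813.
Total gain g = 0.85382.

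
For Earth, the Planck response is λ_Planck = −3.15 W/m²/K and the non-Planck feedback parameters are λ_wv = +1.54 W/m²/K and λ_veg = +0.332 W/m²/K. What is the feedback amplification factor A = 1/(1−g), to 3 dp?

2.465

Convert to gains: g_wv = 1.54/3.15 = 0.4889; g_veg = 0.332/3.15 = 0.1054.
Total gain g = 0.5943.
A = 1/(1 − 0.5943) = 2.465.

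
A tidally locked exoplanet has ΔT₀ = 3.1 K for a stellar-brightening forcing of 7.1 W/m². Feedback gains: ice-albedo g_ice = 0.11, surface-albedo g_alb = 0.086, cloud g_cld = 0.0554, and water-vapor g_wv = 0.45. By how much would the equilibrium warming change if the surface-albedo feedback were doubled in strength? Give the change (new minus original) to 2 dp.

4.20 K

Original: g = 0.7014, ΔT = 3.1/(1−0.7014) = 10.3818 K.
With doubled surface-albedo: g' = 0.7874, ΔT' = 3.1/(1−0.7874) = 14.5814 K.
Change = 14.5814 − 10.3818 = 4.20 K.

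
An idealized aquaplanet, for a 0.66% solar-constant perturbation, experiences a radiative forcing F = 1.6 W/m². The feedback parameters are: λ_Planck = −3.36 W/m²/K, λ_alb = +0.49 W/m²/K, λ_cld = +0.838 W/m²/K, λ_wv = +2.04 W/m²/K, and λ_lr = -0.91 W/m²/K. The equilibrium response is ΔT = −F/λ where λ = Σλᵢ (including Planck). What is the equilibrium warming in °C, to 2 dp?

Net feedback parameter λ = (−3.36) + (+0.49) + (+0.838) + (+2.04) + (-0.91) = -0.902 W/m²/K.
ΔT = −F/λ = −1.6/(-0.902) = 1.77 °C.

1.77 °C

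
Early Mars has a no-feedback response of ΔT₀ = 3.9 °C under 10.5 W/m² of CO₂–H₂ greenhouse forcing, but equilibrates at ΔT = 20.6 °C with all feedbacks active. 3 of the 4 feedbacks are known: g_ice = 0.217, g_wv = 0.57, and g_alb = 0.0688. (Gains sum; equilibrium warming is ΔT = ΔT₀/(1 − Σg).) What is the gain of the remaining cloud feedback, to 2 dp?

-0.05

Amplification A = ΔT/ΔT₀ = 20.6/3.9 = 5.282.
Total gain g = 1 − 1/A = 1 − 1/5.282 = 0.8107.
Known gains sum to 0.217 + 0.57 + 0.0688 = 0.8558.
g_cld = 0.8107 − 0.8558 = -0.05.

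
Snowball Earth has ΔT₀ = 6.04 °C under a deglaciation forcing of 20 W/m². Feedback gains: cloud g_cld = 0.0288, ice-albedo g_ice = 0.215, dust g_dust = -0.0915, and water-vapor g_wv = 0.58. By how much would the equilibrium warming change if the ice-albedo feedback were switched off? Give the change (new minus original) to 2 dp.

Original: g = 0.7323, ΔT = 6.04/(1−0.7323) = 22.5626 °C.
Without ice-albedo: g' = 0.5173, ΔT' = 6.04/(1−0.5173) = 12.5129 °C.
Change = 12.5129 − 22.5626 = -10.05 °C.

-10.05 °C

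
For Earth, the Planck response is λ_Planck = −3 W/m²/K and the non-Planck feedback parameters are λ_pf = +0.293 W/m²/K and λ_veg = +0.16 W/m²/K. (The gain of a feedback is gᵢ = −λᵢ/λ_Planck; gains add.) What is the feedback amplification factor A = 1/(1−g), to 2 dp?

Convert to gains: g_pf = 0.293/3 = 0.09767; g_veg = 0.16/3 = 0.05333.
Total gain g = 0.151.
A = 1/(1 − 0.151) = 1.18.

1.18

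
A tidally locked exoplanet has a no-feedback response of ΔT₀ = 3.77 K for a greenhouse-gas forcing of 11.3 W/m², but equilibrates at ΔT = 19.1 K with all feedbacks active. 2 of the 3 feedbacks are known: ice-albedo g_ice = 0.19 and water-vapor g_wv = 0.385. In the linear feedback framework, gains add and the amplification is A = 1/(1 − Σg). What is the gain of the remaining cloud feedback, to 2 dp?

Amplification A = ΔT/ΔT₀ = 19.1/3.77 = 5.066.
Total gain g = 1 − 1/A = 1 − 1/5.066 = 0.8026.
Known gains sum to 0.19 + 0.385 = 0.575.
g_cld = 0.8026 − 0.575 = 0.23.

0.23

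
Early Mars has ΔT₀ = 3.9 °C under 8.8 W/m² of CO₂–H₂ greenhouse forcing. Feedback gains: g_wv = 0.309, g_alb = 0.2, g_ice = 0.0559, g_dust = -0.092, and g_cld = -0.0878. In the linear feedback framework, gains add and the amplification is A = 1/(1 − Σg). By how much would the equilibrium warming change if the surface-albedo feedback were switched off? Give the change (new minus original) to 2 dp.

Original: g = 0.3851, ΔT = 3.9/(1−0.3851) = 6.3425 °C.
Without surface-albedo: g' = 0.1851, ΔT' = 3.9/(1−0.1851) = 4.7859 °C.
Change = 4.7859 − 6.3425 = -1.56 °C.

-1.56 °C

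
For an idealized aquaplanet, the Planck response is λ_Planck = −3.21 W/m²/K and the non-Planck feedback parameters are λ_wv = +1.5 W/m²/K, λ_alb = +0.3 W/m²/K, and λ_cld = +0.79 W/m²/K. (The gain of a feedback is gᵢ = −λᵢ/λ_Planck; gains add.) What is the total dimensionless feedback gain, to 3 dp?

Convert to gains: g_wv = 1.5/3.21 = 0.4673; g_alb = 0.3/3.21 = 0.09346; g_cld = 0.79/3.21 = 0.2461.
Total gain g = 0.80686.

0.807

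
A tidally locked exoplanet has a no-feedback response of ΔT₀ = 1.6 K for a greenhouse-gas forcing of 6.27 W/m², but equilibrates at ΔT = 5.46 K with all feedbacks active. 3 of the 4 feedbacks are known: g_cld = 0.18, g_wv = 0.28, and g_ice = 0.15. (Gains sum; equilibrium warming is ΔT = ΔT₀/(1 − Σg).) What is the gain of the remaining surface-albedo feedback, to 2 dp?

Amplification A = ΔT/ΔT₀ = 5.46/1.6 = 3.412.
Total gain g = 1 − 1/A = 1 − 1/3.412 = 0.7069.
Known gains sum to 0.18 + 0.28 + 0.15 = 0.61.
g_alb = 0.7069 − 0.61 = 0.10.

0.10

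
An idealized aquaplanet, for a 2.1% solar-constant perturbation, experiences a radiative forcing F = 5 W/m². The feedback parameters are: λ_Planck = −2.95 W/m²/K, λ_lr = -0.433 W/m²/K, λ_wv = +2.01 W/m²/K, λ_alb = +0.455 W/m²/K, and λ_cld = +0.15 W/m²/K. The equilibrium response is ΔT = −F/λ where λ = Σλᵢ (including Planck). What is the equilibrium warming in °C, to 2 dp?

6.51 °C

Net feedback parameter λ = (−2.95) + (-0.433) + (+2.01) + (+0.455) + (+0.15) = -0.768 W/m²/K.
ΔT = −F/λ = −5/(-0.768) = 6.51 °C.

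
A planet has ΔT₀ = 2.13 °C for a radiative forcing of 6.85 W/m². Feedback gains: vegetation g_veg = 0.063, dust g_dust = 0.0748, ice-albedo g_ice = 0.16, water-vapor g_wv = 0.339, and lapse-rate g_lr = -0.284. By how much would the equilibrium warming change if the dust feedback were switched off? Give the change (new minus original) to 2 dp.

Original: g = 0.3528, ΔT = 2.13/(1−0.3528) = 3.2911 °C.
Without dust: g' = 0.278, ΔT' = 2.13/(1−0.278) = 2.9501 °C.
Change = 2.9501 − 3.2911 = -0.34 °C.

-0.34 °C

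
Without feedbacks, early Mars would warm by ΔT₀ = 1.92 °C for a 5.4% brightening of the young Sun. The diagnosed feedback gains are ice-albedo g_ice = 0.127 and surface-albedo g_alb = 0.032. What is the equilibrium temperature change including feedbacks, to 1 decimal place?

Total gain g = 0.127 + 0.032 = 0.159.
Amplification A = 1/(1 − 0.159) = 1.189.
ΔT = 1.92 × 1.189 = 2.3 °C.

2.3 °C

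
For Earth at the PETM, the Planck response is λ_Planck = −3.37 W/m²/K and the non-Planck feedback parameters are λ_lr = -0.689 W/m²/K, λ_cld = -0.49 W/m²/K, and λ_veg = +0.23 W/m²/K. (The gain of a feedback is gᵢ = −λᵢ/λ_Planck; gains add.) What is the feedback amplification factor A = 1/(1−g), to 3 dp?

Convert to gains: g_lr = -0.689/3.37 = -0.2045; g_cld = -0.49/3.37 = -0.1454; g_veg = 0.23/3.37 = 0.06825.
Total gain g = -0.28165.
A = 1/(1 + 0.28165) = 0.780.

0.780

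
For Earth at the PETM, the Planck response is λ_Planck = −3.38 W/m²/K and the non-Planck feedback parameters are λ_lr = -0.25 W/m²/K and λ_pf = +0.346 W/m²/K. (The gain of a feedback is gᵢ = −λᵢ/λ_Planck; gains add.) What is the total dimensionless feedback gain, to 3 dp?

Convert to gains: g_lr = -0.25/3.38 = -0.07396; g_pf = 0.346/3.38 = 0.1024.
Total gain g = 0.02844.

0.028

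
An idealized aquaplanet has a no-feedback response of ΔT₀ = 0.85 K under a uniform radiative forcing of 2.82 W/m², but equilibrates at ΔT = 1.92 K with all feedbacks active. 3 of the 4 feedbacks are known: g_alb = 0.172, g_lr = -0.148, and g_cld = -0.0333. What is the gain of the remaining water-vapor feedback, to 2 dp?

Amplification A = ΔT/ΔT₀ = 1.92/0.85 = 2.259.
Total gain g = 1 − 1/A = 1 − 1/2.259 = 0.5573.
Known gains sum to 0.172 − 0.148 − 0.0333 = -0.0093.
g_wv = 0.5573 + 0.0093 = 0.57.

0.57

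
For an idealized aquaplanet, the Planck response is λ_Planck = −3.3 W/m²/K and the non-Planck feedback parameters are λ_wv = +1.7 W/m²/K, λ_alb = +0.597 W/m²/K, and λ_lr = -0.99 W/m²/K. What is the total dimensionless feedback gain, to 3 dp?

0.396

Convert to gains: g_wv = 1.7/3.3 = 0.5152; g_alb = 0.597/3.3 = 0.1809; g_lr = -0.99/3.3 = -0.3.
Total gain g = 0.3961.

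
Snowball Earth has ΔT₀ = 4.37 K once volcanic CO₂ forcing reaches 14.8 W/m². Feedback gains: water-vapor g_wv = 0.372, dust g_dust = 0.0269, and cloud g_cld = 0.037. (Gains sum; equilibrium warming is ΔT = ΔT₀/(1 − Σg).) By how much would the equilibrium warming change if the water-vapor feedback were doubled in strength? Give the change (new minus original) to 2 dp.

Original: g = 0.4359, ΔT = 4.37/(1−0.4359) = 7.7469 K.
With doubled water-vapor: g' = 0.8079, ΔT' = 4.37/(1−0.8079) = 22.7486 K.
Change = 22.7486 − 7.7469 = 15.00 K.

15.00 K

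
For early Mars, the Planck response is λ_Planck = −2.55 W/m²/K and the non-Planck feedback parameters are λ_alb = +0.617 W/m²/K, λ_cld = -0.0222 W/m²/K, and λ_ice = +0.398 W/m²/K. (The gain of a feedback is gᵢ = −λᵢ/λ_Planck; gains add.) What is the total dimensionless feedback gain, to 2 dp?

0.39

Convert to gains: g_alb = 0.617/2.55 = 0.242; g_cld = -0.0222/2.55 = -0.008706; g_ice = 0.398/2.55 = 0.1561.
Total gain g = 0.389394.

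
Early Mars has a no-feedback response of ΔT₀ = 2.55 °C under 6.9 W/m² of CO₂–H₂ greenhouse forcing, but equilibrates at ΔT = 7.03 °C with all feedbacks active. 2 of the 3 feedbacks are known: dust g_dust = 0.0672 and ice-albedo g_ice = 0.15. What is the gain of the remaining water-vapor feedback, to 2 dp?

0.42

Amplification A = ΔT/ΔT₀ = 7.03/2.55 = 2.757.
Total gain g = 1 − 1/A = 1 − 1/2.757 = 0.6373.
Known gains sum to 0.0672 + 0.15 = 0.2172.
g_wv = 0.6373 − 0.2172 = 0.42.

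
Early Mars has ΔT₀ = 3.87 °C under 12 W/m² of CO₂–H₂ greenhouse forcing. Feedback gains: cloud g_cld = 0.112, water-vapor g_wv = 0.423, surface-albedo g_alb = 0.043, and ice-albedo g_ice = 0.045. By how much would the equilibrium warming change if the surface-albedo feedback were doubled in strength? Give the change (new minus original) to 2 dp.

1.32 °C

Original: g = 0.623, ΔT = 3.87/(1−0.623) = 10.2653 °C.
With doubled surface-albedo: g' = 0.666, ΔT' = 3.87/(1−0.666) = 11.5868 °C.
Change = 11.5868 − 10.2653 = 1.32 °C.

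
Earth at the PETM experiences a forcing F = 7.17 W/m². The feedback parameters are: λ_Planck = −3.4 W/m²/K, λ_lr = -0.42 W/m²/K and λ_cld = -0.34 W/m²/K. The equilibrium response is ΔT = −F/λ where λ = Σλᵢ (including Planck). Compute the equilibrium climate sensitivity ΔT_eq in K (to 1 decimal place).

1.7 K

Net feedback parameter λ = (−3.4) + (-0.42) + (-0.34) = -4.16 W/m²/K.
ΔT = −F/λ = −7.17/(-4.16) = 1.7 K.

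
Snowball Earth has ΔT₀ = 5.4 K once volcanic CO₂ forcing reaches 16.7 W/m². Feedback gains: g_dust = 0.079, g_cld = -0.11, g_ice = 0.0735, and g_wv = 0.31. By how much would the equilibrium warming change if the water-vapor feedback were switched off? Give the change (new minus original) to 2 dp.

-2.70 K

Original: g = 0.3525, ΔT = 5.4/(1−0.3525) = 8.3398 K.
Without water-vapor: g' = 0.0425, ΔT' = 5.4/(1−0.0425) = 5.6397 K.
Change = 5.6397 − 8.3398 = -2.70 K.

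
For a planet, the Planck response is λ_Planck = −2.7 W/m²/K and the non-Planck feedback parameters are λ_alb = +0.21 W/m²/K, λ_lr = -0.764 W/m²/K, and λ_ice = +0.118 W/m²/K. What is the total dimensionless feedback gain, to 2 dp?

Convert to gains: g_alb = 0.21/2.7 = 0.07778; g_lr = -0.764/2.7 = -0.283; g_ice = 0.118/2.7 = 0.0437.
Total gain g = -0.16152.

-0.16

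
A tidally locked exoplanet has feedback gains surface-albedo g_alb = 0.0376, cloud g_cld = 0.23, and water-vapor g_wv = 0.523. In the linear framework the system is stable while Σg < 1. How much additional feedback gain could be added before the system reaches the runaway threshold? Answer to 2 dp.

Current total gain = 0.0376 + 0.23 + 0.523 = 0.7906.
Margin to runaway = 1 − 0.7906 = 0.21.

0.21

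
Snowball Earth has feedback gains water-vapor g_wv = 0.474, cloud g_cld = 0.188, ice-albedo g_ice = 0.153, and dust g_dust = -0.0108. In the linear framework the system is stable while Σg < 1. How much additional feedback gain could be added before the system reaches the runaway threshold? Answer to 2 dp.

0.20

Current total gain = 0.474 + 0.188 + 0.153 − 0.0108 = 0.8042.
Margin to runaway = 1 − 0.8042 = 0.20.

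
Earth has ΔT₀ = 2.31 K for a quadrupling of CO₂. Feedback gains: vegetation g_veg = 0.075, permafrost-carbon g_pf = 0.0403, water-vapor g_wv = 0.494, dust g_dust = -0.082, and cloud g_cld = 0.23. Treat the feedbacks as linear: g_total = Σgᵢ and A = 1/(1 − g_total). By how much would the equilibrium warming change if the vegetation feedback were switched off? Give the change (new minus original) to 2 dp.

Original: g = 0.7573, ΔT = 2.31/(1−0.7573) = 9.5179 K.
Without vegetation: g' = 0.6823, ΔT' = 2.31/(1−0.6823) = 7.2710 K.
Change = 7.2710 − 9.5179 = -2.25 K.

-2.25 K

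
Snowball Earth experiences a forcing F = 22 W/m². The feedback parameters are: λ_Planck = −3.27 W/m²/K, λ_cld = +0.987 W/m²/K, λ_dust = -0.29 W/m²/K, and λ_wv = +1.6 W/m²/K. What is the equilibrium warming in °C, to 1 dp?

22.6 °C

Net feedback parameter λ = (−3.27) + (+0.987) + (-0.29) + (+1.6) = -0.973 W/m²/K.
ΔT = −F/λ = −22/(-0.973) = 22.6 °C.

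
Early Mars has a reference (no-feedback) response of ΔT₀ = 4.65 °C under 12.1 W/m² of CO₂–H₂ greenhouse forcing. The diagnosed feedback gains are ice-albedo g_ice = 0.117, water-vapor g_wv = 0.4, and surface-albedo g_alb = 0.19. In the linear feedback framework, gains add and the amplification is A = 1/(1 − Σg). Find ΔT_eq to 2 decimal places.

Total gain g = 0.117 + 0.4 + 0.19 = 0.707.
Amplification A = 1/(1 − 0.707) = 3.413.
ΔT = 4.65 × 3.413 = 15.87 °C.

15.87 °C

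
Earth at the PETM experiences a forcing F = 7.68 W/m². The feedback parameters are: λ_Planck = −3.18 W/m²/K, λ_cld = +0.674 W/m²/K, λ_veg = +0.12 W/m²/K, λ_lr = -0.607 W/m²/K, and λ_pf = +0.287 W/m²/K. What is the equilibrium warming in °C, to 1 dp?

2.8 °C

Net feedback parameter λ = (−3.18) + (+0.674) + (+0.12) + (-0.607) + (+0.287) = -2.706 W/m²/K.
ΔT = −F/λ = −7.68/(-2.706) = 2.8 °C.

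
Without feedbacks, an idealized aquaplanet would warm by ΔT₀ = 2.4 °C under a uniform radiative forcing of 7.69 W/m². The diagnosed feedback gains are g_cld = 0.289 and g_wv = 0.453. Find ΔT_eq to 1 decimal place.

9.3 °C

Total gain g = 0.289 + 0.453 = 0.742.
Amplification A = 1/(1 − 0.742) = 3.876.
ΔT = 2.4 × 3.876 = 9.3 °C.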